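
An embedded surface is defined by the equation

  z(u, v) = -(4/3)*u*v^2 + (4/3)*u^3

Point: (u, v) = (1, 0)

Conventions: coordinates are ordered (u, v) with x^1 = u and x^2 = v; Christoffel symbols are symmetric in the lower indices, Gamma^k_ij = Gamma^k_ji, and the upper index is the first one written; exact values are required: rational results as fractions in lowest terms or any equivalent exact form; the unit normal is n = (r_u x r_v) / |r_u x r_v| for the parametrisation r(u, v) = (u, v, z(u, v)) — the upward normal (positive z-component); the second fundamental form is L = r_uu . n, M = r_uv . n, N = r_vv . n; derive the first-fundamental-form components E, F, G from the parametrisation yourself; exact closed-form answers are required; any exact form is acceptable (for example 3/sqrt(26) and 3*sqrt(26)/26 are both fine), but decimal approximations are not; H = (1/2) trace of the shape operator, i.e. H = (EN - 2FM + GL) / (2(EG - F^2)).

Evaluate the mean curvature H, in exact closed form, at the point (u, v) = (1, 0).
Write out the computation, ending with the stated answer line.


z_u = 4, z_v = 0, z_uu = 8, z_uv = 0, z_vv = -8/3
E = 17, F = 0, G = 1; answer radicand W^2 = 17
unnormalised second-form numerators: l = 8, m = 0, n = -8/3; L = l/sqrt(17), and similarly M = m/sqrt(W^2), N = n/sqrt(W^2)
H = (E*n - 2*F*m + G*l) / (2*(EG - F^2)*sqrt(W^2)); E*n - 2*F*m + G*l = -112/3, EG - F^2 = 17, so H = (-56/51)/sqrt(17)

Answer: H = -56*sqrt(17)/867


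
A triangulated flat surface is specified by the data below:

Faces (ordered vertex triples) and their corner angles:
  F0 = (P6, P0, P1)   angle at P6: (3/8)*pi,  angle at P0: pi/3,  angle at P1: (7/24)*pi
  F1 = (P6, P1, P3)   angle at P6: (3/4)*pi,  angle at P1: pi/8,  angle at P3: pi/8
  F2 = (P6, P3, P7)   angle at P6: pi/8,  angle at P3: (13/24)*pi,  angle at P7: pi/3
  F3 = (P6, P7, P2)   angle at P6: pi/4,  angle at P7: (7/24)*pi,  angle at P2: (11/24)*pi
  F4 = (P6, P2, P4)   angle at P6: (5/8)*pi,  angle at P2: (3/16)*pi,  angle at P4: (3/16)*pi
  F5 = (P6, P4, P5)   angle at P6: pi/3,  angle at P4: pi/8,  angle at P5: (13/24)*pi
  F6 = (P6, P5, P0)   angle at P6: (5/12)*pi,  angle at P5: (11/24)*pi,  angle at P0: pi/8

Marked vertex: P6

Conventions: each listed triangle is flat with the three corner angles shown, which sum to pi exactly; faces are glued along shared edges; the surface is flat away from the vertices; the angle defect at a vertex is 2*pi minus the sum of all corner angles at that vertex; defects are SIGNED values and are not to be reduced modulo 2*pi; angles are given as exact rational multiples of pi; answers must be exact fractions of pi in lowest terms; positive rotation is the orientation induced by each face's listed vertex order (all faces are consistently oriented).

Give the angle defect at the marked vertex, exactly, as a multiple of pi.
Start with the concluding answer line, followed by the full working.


Answer: defect(P6) = (-7/8)*pi

Sum of corner angles at P6: (23/8)*pi
defect = 2*pi - (23/8)*pi


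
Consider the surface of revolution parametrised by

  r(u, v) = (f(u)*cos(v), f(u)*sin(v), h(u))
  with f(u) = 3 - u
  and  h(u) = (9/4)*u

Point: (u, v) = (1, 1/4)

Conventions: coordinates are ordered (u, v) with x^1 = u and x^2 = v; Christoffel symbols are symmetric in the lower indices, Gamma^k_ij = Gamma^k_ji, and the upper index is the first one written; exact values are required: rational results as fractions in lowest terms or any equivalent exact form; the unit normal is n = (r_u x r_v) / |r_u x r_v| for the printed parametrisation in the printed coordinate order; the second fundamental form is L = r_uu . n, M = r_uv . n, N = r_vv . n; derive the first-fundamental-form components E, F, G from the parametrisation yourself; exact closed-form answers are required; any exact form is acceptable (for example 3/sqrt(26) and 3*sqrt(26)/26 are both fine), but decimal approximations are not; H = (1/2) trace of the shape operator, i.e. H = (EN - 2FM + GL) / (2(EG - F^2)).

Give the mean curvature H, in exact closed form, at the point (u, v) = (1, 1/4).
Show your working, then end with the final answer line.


f = 2, f' = -1, f'' = 0, h' = 9/4, h'' = 0
E = 97/16, F = 0, G = 4; answer radicand W^2 = 97/16
unnormalised second-form numerators: l = 0, m = 0, n = 9/2; L = l/sqrt(97/16), and similarly M = m/sqrt(W^2), N = n/sqrt(W^2)
H = (E*n - 2*F*m + G*l) / (2*(EG - F^2)*sqrt(W^2)); E*n - 2*F*m + G*l = 873/32, EG - F^2 = 97/4, so H = (9/16)/sqrt(97/16)

Answer: H = 9*sqrt(97)/388


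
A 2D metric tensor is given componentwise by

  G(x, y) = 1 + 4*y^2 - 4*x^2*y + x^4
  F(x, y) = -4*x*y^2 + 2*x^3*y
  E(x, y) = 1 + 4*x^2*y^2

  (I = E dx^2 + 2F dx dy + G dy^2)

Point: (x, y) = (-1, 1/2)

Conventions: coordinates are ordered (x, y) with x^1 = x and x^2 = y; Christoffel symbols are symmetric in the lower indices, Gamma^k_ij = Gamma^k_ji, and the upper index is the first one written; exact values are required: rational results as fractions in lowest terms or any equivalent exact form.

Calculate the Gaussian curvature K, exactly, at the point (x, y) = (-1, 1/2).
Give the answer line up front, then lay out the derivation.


Answer: K = -3/2

E = 2, F = 0, G = 1, EG - F^2 = 2 at the point
E_x = -2, E_y = 4, F_x = 2, F_y = 2, G_x = 0, G_y = 0
E_yy = 8, F_xy = 2, G_xx = 8
Using the Brioschi determinant formula for K from the metric derivatives:
M1 = [[-E_yy/2 + F_xy - G_xx/2, E_x/2, F_x - E_y/2], [F_y - G_x/2, E, F], [G_y/2, F, G]] = [[-6, -1, 0], [2, 2, 0], [0, 0, 1]]; det M1 = -10
M2 = [[0, E_y/2, G_x/2], [E_y/2, E, F], [G_x/2, F, G]] = [[0, 2, 0], [2, 2, 0], [0, 0, 1]]; det M2 = -4
det M1 - det M2 = -6; K = -6 / (2)^2 = -3/2


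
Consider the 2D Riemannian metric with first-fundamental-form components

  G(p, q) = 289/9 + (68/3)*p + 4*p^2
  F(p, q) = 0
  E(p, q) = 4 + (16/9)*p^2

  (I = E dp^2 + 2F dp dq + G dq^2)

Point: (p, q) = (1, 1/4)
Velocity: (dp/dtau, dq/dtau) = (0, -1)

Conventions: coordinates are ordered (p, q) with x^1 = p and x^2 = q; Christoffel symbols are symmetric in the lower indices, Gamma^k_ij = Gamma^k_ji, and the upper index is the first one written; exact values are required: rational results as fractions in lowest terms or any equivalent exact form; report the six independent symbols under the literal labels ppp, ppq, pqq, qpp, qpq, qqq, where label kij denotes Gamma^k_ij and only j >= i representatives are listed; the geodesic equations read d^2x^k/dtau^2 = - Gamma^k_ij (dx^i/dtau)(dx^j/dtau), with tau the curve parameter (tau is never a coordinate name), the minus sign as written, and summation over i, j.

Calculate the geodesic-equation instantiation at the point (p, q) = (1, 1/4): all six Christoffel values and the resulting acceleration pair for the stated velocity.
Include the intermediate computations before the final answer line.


E = 52/9, F = 0, G = 529/9 at the point
E_p = 32/9, E_q = 0, F_p = 0, F_q = 0, G_p = 92/3, G_q = 0
EG - F^2 = 27508/81;  g^inv = (81/27508) * [[529/9, 0], [0, 52/9]]
first-kind symbols [ij,l] = (1/2)(d_i g_jl + d_j g_il - d_l g_ij): [pp,p] = E_p/2 = 16/9, [pp,q] = F_p - E_q/2 = 0, [pq,p] = E_q/2 = 0, [pq,q] = G_p/2 = 46/3, [qq,p] = F_q - G_p/2 = -46/3, [qq,q] = G_q/2 = 0
Gamma^p_ij = (G*[ij,p] - F*[ij,q])/(EG - F^2), Gamma^q_ij = (E*[ij,q] - F*[ij,p])/(EG - F^2)
Gamma_ppp = 4/13, Gamma_ppq = 0, Gamma_pqq = -69/26, Gamma_qpp = 0, Gamma_qpq = 6/23, Gamma_qqq = 0
d^2p/dtau^2 = -(Gamma_ppp*(0)^2 + 2*Gamma_ppq*(0)*(-1) + Gamma_pqq*(-1)^2) = 69/26
d^2q/dtau^2 = -(Gamma_qpp*(0)^2 + 2*Gamma_qpq*(0)*(-1) + Gamma_qqq*(-1)^2) = 0

Answer: Gamma_ppp = 4/13, Gamma_ppq = 0, Gamma_pqq = -69/26, Gamma_qpp = 0, Gamma_qpq = 6/23, Gamma_qqq = 0; accelerations (d^2p/dtau^2, d^2q/dtau^2) = (69/26, 0)


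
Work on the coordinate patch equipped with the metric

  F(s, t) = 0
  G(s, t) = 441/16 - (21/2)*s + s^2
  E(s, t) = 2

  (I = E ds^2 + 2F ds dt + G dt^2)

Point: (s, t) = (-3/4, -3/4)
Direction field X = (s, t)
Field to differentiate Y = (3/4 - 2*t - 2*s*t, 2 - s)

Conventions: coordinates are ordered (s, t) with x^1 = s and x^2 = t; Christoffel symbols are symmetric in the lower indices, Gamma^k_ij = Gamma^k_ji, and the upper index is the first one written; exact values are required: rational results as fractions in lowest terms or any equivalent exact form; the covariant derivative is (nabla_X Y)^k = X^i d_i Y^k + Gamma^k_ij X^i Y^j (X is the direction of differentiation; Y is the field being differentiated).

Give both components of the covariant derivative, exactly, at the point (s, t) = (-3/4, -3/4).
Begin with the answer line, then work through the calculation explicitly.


Answer: (nabla_X Y)^s = -111/16, (nabla_X Y)^t = 79/64

E = 2, F = 0, G = 36 at the point
E_s = 0, E_t = 0, F_s = 0, F_t = 0, G_s = -12, G_t = 0
EG - F^2 = 72;  g^inv = (1/72) * [[36, 0], [0, 2]]
first-kind symbols [ij,l] = (1/2)(d_i g_jl + d_j g_il - d_l g_ij): [ss,s] = E_s/2 = 0, [ss,t] = F_s - E_t/2 = 0, [st,s] = E_t/2 = 0, [st,t] = G_s/2 = -6, [tt,s] = F_t - G_s/2 = 6, [tt,t] = G_t/2 = 0
Gamma^s_ij = (G*[ij,s] - F*[ij,t])/(EG - F^2), Gamma^t_ij = (E*[ij,t] - F*[ij,s])/(EG - F^2)
Gamma_sss = 0, Gamma_sst = 0, Gamma_stt = 3, Gamma_tss = 0, Gamma_tst = -1/6, Gamma_ttt = 0
X = (-3/4, -3/4), Y = (9/8, 11/4) at the point


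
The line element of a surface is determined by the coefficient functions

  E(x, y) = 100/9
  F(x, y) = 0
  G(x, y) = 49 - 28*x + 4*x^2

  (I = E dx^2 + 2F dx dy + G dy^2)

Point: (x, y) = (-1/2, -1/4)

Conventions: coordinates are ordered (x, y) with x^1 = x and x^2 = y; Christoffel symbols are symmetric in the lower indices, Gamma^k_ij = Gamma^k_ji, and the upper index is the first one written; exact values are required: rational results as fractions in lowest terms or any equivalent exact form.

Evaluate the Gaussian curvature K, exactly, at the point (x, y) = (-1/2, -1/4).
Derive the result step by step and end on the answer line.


E = 100/9, F = 0, G = 64, EG - F^2 = 6400/9 at the point
E_x = 0, E_y = 0, F_x = 0, F_y = 0, G_x = -32, G_y = 0
E_yy = 0, F_xy = 0, G_xx = 8
Apply the Brioschi formula K = (det M1 - det M2)/(EG - F^2)^2 over the derivative matrices of E, F, G.
M1 = [[-E_yy/2 + F_xy - G_xx/2, E_x/2, F_x - E_y/2], [F_y - G_x/2, E, F], [G_y/2, F, G]] = [[-4, 0, 0], [16, 100/9, 0], [0, 0, 64]]; det M1 = -25600/9
M2 = [[0, E_y/2, G_x/2], [E_y/2, E, F], [G_x/2, F, G]] = [[0, 0, -16], [0, 100/9, 0], [-16, 0, 64]]; det M2 = -25600/9
det M1 - det M2 = 0; K = 0 / (6400/9)^2 = 0

Answer: K = 0


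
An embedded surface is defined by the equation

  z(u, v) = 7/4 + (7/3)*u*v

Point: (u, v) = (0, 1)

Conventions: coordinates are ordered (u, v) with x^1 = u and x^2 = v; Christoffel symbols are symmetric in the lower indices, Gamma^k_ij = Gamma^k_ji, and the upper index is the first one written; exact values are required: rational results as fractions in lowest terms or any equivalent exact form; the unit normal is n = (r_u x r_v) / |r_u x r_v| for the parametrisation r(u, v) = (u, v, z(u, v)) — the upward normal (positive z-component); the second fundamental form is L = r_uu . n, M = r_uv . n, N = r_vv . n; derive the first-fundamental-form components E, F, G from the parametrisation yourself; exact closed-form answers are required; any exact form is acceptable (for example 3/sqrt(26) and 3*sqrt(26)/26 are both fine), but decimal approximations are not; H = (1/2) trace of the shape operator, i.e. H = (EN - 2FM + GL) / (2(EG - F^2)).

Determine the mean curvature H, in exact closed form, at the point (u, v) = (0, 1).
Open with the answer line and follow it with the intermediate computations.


Answer: H = 0

z_u = 7/3, z_v = 0, z_uu = 0, z_uv = 7/3, z_vv = 0
E = 58/9, F = 0, G = 1; answer radicand W^2 = 58/9
unnormalised second-form numerators: l = 0, m = 7/3, n = 0; L = l/sqrt(58/9), and similarly M = m/sqrt(W^2), N = n/sqrt(W^2)
H = (E*n - 2*F*m + G*l) / (2*(EG - F^2)*sqrt(W^2)); E*n - 2*F*m + G*l = 0, EG - F^2 = 58/9, so H = (0)/sqrt(58/9)


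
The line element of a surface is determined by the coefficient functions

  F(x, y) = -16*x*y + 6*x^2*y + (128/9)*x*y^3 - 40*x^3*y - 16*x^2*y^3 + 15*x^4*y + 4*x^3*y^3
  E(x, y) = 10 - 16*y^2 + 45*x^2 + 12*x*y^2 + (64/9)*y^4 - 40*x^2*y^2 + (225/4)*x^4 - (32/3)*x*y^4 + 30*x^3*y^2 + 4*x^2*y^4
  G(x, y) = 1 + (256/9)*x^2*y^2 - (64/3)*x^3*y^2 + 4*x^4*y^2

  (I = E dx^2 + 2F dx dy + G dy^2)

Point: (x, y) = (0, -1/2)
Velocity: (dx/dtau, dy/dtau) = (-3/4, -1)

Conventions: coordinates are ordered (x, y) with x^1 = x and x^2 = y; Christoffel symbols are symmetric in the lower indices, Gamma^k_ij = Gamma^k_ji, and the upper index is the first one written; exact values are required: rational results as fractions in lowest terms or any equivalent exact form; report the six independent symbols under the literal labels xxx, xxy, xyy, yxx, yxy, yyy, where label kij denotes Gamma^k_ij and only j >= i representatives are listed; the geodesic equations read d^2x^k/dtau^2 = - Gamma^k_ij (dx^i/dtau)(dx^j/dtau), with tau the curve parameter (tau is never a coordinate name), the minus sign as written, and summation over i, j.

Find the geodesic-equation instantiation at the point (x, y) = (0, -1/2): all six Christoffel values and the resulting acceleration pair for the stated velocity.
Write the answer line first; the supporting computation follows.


Answer: Gamma_xxx = 21/116, Gamma_xxy = 28/29, Gamma_xyy = 0, Gamma_yxx = 0, Gamma_yxy = 0, Gamma_yyy = 0; accelerations (d^2x/dtau^2, d^2y/dtau^2) = (-2877/1856, 0)

E = 58/9, F = 0, G = 1 at the point
E_x = 7/3, E_y = 112/9, F_x = 56/9, F_y = 0, G_x = 0, G_y = 0
EG - F^2 = 58/9;  g^inv = (9/58) * [[1, 0], [0, 58/9]]
first-kind symbols [ij,l] = (1/2)(d_i g_jl + d_j g_il - d_l g_ij): [xx,x] = E_x/2 = 7/6, [xx,y] = F_x - E_y/2 = 0, [xy,x] = E_y/2 = 56/9, [xy,y] = G_x/2 = 0, [yy,x] = F_y - G_x/2 = 0, [yy,y] = G_y/2 = 0
Gamma^x_ij = (G*[ij,x] - F*[ij,y])/(EG - F^2), Gamma^y_ij = (E*[ij,y] - F*[ij,x])/(EG - F^2)
Gamma_xxx = 21/116, Gamma_xxy = 28/29, Gamma_xyy = 0, Gamma_yxx = 0, Gamma_yxy = 0, Gamma_yyy = 0
d^2x/dtau^2 = -(Gamma_xxx*(-3/4)^2 + 2*Gamma_xxy*(-3/4)*(-1) + Gamma_xyy*(-1)^2) = -2877/1856
d^2y/dtau^2 = -(Gamma_yxx*(-3/4)^2 + 2*Gamma_yxy*(-3/4)*(-1) + Gamma_yyy*(-1)^2) = 0


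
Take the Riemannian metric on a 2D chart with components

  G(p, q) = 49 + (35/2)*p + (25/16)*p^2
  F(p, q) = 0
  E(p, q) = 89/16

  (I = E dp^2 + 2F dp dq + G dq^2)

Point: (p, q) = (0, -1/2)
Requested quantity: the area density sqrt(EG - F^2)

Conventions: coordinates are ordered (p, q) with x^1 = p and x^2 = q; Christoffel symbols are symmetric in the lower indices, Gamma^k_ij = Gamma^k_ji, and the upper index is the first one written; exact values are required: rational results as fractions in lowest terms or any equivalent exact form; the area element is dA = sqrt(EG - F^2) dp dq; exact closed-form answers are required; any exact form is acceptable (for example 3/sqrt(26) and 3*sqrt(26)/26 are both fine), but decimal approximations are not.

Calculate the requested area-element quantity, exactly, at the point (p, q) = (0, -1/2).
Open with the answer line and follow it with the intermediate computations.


Answer: sqrt(EG - F^2) = 7*sqrt(89)/4

E = 89/16, F = 0, G = 49; EG - F^2 = 4361/16


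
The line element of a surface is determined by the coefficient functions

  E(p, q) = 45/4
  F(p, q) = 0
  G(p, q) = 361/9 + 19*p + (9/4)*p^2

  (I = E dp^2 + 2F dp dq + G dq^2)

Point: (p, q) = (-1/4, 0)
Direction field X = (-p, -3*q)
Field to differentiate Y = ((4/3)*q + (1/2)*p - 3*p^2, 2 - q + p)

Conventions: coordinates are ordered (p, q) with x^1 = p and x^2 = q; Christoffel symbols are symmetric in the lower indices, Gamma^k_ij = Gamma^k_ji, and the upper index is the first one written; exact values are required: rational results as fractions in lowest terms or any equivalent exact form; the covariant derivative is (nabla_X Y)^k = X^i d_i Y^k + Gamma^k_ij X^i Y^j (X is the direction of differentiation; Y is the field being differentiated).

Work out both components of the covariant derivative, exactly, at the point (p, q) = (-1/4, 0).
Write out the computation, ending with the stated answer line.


E = 45/4, F = 0, G = 20449/576 at the point
E_p = 0, E_q = 0, F_p = 0, F_q = 0, G_p = 143/8, G_q = 0
EG - F^2 = 102245/256;  g^inv = (256/102245) * [[20449/576, 0], [0, 45/4]]
first-kind symbols [ij,l] = (1/2)(d_i g_jl + d_j g_il - d_l g_ij): [pp,p] = E_p/2 = 0, [pp,q] = F_p - E_q/2 = 0, [pq,p] = E_q/2 = 0, [pq,q] = G_p/2 = 143/16, [qq,p] = F_q - G_p/2 = -143/16, [qq,q] = G_q/2 = 0
Gamma^p_ij = (G*[ij,p] - F*[ij,q])/(EG - F^2), Gamma^q_ij = (E*[ij,q] - F*[ij,p])/(EG - F^2)
Gamma_ppp = 0, Gamma_ppq = 0, Gamma_pqq = -143/180, Gamma_qpp = 0, Gamma_qpq = 36/143, Gamma_qqq = 0
X = (1/4, 0), Y = (-5/16, 7/4) at the point

Answer: (nabla_X Y)^p = 1/2, (nabla_X Y)^q = 103/286


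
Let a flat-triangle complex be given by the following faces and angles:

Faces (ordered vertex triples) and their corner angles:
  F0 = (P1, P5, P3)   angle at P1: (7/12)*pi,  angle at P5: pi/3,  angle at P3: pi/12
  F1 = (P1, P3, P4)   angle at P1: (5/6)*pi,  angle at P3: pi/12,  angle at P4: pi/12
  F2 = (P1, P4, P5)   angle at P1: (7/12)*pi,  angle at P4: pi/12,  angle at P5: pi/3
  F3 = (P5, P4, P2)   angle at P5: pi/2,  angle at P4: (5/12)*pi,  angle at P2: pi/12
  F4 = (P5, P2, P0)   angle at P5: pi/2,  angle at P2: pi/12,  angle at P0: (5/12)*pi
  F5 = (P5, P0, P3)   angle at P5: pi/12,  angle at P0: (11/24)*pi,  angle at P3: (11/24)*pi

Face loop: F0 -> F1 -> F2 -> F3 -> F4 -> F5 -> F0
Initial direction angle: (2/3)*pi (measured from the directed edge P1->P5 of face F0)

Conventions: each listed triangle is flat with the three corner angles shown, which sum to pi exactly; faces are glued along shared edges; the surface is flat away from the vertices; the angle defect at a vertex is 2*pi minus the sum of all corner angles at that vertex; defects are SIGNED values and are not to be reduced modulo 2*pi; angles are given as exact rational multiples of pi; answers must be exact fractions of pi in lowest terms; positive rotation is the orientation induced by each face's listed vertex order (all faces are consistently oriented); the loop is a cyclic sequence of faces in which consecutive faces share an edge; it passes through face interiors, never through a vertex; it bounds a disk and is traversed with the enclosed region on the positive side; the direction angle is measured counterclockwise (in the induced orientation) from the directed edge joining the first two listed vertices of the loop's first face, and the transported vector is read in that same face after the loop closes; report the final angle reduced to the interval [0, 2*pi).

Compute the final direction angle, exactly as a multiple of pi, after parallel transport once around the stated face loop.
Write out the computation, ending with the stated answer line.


enclosed vertex P1: corner angles sum to 2*pi, defect = 2*pi - 2*pi = 0
enclosed vertex P5: corner angles sum to (7/4)*pi, defect = 2*pi - (7/4)*pi = pi/4
holonomy = initial angle + sum of enclosed defects (mod 2*pi), positive in the induced orientation
final angle = (2/3)*pi + pi/4 = (11/12)*pi (mod 2*pi)

Answer: final direction angle = (11/12)*pi


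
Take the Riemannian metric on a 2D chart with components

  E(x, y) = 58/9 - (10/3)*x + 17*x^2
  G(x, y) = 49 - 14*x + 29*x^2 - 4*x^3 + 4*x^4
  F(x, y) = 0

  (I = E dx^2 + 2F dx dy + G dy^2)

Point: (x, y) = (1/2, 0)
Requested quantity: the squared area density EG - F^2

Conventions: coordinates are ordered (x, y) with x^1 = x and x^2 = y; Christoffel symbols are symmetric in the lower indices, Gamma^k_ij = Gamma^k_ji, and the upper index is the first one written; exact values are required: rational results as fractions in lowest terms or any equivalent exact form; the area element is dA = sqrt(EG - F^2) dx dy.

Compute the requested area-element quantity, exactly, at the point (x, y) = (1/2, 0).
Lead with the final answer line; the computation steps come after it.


Answer: EG - F^2 = 15925/36

E = 325/36, F = 0, G = 49; EG - F^2 = 15925/36


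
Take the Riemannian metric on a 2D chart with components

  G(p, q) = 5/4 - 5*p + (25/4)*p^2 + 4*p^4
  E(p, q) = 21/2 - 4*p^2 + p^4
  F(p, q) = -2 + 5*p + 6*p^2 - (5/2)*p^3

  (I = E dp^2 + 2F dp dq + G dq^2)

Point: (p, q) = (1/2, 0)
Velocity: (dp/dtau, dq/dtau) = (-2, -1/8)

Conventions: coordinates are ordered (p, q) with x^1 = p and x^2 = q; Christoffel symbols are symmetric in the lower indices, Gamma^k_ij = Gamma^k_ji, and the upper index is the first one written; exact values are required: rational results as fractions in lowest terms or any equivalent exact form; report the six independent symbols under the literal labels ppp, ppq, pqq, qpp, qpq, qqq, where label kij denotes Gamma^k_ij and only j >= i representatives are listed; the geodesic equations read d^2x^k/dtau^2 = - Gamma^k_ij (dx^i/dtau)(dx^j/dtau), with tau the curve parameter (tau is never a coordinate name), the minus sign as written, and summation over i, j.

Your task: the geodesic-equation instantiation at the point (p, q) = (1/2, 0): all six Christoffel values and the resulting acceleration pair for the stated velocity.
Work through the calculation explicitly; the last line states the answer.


E = 153/16, F = 27/16, G = 9/16 at the point
E_p = -7/2, E_q = 0, F_p = 73/8, F_q = 0, G_p = 13/4, G_q = 0
EG - F^2 = 81/32;  g^inv = (32/81) * [[9/16, -27/16], [-27/16, 153/16]]
first-kind symbols [ij,l] = (1/2)(d_i g_jl + d_j g_il - d_l g_ij): [pp,p] = E_p/2 = -7/4, [pp,q] = F_p - E_q/2 = 73/8, [pq,p] = E_q/2 = 0, [pq,q] = G_p/2 = 13/8, [qq,p] = F_q - G_p/2 = -13/8, [qq,q] = G_q/2 = 0
Gamma^p_ij = (G*[ij,p] - F*[ij,q])/(EG - F^2), Gamma^q_ij = (E*[ij,q] - F*[ij,p])/(EG - F^2)
Gamma_ppp = -233/36, Gamma_ppq = -13/12, Gamma_pqq = -13/36, Gamma_qpp = 1283/36, Gamma_qpq = 221/36, Gamma_qqq = 13/12
d^2p/dtau^2 = -(Gamma_ppp*(-2)^2 + 2*Gamma_ppq*(-2)*(-1/8) + Gamma_pqq*(-1/8)^2) = 20303/768
d^2q/dtau^2 = -(Gamma_qpp*(-2)^2 + 2*Gamma_qpq*(-2)*(-1/8) + Gamma_qqq*(-1/8)^2) = -111853/768

Answer: Gamma_ppp = -233/36, Gamma_ppq = -13/12, Gamma_pqq = -13/36, Gamma_qpp = 1283/36, Gamma_qpq = 221/36, Gamma_qqq = 13/12; accelerations (d^2p/dtau^2, d^2q/dtau^2) = (20303/768, -111853/768)


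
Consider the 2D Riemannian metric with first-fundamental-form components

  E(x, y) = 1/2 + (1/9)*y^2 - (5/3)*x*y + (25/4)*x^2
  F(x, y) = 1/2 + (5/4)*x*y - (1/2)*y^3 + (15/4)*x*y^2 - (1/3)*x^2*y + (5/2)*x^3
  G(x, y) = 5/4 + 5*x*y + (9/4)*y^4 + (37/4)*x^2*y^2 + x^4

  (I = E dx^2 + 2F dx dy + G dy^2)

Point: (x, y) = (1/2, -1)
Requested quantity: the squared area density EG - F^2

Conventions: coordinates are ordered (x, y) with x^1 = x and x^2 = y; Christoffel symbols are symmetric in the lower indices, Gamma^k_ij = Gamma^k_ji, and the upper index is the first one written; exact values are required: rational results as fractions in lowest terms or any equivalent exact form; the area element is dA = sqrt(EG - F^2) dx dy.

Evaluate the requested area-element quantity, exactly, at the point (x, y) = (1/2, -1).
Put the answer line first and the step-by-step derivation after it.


Answer: EG - F^2 = 7253/2304

E = 433/144, F = 127/48, G = 27/8; EG - F^2 = 7253/2304


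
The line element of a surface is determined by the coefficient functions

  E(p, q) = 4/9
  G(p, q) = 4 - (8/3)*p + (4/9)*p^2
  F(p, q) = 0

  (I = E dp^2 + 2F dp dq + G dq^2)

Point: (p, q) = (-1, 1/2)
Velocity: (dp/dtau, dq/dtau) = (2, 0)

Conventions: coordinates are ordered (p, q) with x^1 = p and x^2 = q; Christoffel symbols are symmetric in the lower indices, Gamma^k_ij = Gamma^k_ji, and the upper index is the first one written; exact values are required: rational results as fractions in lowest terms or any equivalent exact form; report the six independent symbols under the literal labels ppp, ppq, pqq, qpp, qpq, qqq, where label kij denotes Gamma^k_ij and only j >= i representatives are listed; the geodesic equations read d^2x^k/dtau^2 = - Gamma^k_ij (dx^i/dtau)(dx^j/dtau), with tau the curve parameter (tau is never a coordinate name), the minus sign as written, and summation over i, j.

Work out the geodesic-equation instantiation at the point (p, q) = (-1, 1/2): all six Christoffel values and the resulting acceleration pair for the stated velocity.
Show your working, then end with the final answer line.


E = 4/9, F = 0, G = 64/9 at the point
E_p = 0, E_q = 0, F_p = 0, F_q = 0, G_p = -32/9, G_q = 0
EG - F^2 = 256/81;  g^inv = (81/256) * [[64/9, 0], [0, 4/9]]
first-kind symbols [ij,l] = (1/2)(d_i g_jl + d_j g_il - d_l g_ij): [pp,p] = E_p/2 = 0, [pp,q] = F_p - E_q/2 = 0, [pq,p] = E_q/2 = 0, [pq,q] = G_p/2 = -16/9, [qq,p] = F_q - G_p/2 = 16/9, [qq,q] = G_q/2 = 0
Gamma^p_ij = (G*[ij,p] - F*[ij,q])/(EG - F^2), Gamma^q_ij = (E*[ij,q] - F*[ij,p])/(EG - F^2)
Gamma_ppp = 0, Gamma_ppq = 0, Gamma_pqq = 4, Gamma_qpp = 0, Gamma_qpq = -1/4, Gamma_qqq = 0
d^2p/dtau^2 = -(Gamma_ppp*(2)^2 + 2*Gamma_ppq*(2)*(0) + Gamma_pqq*(0)^2) = 0
d^2q/dtau^2 = -(Gamma_qpp*(2)^2 + 2*Gamma_qpq*(2)*(0) + Gamma_qqq*(0)^2) = 0

Answer: Gamma_ppp = 0, Gamma_ppq = 0, Gamma_pqq = 4, Gamma_qpp = 0, Gamma_qpq = -1/4, Gamma_qqq = 0; accelerations (d^2p/dtau^2, d^2q/dtau^2) = (0, 0)


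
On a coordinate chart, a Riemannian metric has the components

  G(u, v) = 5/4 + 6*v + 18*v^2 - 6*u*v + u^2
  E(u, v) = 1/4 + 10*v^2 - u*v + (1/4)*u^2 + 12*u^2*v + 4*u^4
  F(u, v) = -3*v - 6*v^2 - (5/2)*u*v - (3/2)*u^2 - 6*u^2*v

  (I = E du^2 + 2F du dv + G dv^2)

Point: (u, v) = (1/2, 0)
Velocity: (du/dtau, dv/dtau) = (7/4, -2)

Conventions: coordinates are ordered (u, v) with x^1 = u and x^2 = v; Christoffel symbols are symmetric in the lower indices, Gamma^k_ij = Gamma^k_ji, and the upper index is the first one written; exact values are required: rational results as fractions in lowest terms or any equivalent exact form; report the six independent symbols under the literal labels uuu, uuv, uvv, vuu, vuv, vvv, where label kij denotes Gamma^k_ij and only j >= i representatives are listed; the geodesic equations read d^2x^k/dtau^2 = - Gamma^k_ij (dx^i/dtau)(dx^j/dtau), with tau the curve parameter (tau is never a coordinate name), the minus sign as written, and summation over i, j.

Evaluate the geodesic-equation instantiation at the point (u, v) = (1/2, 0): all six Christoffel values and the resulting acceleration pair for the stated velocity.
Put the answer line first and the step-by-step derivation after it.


Answer: Gamma_uuu = 14/15, Gamma_uuv = 44/15, Gamma_uvv = -188/15, Gamma_vuu = -8/5, Gamma_vuv = 16/15, Gamma_vvv = -32/15; accelerations (d^2u/dtau^2, d^2v/dtau^2) = (8137/120, 209/10)

E = 9/16, F = -3/8, G = 3/2 at the point
E_u = 9/4, E_v = 5/2, F_u = -3/2, F_v = -23/4, G_u = 1, G_v = 3
EG - F^2 = 45/64;  g^inv = (64/45) * [[3/2, 3/8], [3/8, 9/16]]
first-kind symbols [ij,l] = (1/2)(d_i g_jl + d_j g_il - d_l g_ij): [uu,u] = E_u/2 = 9/8, [uu,v] = F_u - E_v/2 = -11/4, [uv,u] = E_v/2 = 5/4, [uv,v] = G_u/2 = 1/2, [vv,u] = F_v - G_u/2 = -25/4, [vv,v] = G_v/2 = 3/2
Gamma^u_ij = (G*[ij,u] - F*[ij,v])/(EG - F^2), Gamma^v_ij = (E*[ij,v] - F*[ij,u])/(EG - F^2)
Gamma_uuu = 14/15, Gamma_uuv = 44/15, Gamma_uvv = -188/15, Gamma_vuu = -8/5, Gamma_vuv = 16/15, Gamma_vvv = -32/15
d^2u/dtau^2 = -(Gamma_uuu*(7/4)^2 + 2*Gamma_uuv*(7/4)*(-2) + Gamma_uvv*(-2)^2) = 8137/120
d^2v/dtau^2 = -(Gamma_vuu*(7/4)^2 + 2*Gamma_vuv*(7/4)*(-2) + Gamma_vvv*(-2)^2) = 209/10


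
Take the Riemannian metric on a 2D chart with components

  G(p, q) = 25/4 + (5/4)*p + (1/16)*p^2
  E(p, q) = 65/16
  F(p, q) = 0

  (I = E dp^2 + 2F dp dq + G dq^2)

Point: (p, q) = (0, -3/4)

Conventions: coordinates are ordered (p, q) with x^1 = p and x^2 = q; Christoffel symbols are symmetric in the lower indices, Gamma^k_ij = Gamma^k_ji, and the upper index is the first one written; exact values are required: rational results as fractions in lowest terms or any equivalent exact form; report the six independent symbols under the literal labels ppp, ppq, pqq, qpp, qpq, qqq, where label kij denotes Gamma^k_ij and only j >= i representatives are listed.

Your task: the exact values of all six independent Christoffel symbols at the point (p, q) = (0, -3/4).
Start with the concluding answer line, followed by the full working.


Answer: Gamma_ppp = 0, Gamma_ppq = 0, Gamma_pqq = -2/13, Gamma_qpp = 0, Gamma_qpq = 1/10, Gamma_qqq = 0

E = 65/16, F = 0, G = 25/4 at the point
E_p = 0, E_q = 0, F_p = 0, F_q = 0, G_p = 5/4, G_q = 0
EG - F^2 = 1625/64;  g^inv = (64/1625) * [[25/4, 0], [0, 65/16]]
first-kind symbols [ij,l] = (1/2)(d_i g_jl + d_j g_il - d_l g_ij): [pp,p] = E_p/2 = 0, [pp,q] = F_p - E_q/2 = 0, [pq,p] = E_q/2 = 0, [pq,q] = G_p/2 = 5/8, [qq,p] = F_q - G_p/2 = -5/8, [qq,q] = G_q/2 = 0
Gamma^p_ij = (G*[ij,p] - F*[ij,q])/(EG - F^2), Gamma^q_ij = (E*[ij,q] - F*[ij,p])/(EG - F^2)


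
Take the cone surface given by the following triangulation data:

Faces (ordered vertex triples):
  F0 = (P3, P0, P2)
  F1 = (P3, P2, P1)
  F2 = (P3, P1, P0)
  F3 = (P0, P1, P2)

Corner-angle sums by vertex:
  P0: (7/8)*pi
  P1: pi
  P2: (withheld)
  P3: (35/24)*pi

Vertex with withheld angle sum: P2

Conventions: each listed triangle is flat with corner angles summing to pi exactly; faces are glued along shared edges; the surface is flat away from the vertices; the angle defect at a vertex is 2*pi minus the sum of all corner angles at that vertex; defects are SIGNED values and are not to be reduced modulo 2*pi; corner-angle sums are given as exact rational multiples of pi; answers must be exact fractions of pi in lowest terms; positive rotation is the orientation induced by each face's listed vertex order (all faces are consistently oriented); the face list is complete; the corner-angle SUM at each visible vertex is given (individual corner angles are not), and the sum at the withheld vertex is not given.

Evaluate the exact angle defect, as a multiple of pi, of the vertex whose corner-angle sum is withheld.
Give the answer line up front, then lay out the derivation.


Answer: defect(P2) = (4/3)*pi

V = 4, E = 6, F = 4; chi = V - E + F = 2
Gauss-Bonnet: total defect = 2*pi*chi = 4*pi; visible defects sum to (8/3)*pi


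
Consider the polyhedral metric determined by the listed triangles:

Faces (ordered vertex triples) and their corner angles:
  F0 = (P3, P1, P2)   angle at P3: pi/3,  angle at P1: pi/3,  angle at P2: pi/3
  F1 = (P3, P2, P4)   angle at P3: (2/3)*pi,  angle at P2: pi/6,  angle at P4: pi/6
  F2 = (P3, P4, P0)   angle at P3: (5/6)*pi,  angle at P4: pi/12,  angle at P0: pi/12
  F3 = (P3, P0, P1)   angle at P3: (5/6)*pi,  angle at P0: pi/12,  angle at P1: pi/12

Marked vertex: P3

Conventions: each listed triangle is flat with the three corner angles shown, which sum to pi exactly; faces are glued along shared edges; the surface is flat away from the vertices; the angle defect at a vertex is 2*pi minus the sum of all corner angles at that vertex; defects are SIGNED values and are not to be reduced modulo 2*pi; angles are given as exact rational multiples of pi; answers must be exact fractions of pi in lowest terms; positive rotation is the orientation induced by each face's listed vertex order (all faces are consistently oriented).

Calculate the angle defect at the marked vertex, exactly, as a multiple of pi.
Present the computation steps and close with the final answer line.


Sum of corner angles at P3: (8/3)*pi
defect = 2*pi - (8/3)*pi

Answer: defect(P3) = (-2/3)*pi


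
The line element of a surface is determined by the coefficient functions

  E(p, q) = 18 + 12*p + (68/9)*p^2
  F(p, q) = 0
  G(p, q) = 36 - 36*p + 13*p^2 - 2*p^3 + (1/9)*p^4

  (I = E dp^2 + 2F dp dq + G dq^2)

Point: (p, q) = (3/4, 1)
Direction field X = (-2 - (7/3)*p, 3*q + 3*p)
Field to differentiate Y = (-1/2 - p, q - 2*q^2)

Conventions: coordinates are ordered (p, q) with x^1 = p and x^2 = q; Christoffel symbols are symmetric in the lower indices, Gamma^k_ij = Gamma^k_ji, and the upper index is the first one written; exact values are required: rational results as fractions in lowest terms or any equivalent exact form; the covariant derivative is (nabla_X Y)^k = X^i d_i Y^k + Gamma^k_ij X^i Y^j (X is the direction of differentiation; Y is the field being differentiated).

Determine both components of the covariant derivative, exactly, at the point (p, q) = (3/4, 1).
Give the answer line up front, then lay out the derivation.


Answer: (nabla_X Y)^p = 3077/800, (nabla_X Y)^q = -391/28

E = 125/4, F = 0, G = 3969/256 at the point
E_p = 70/3, E_q = 0, F_p = 0, F_q = 0, G_p = -315/16, G_q = 0
EG - F^2 = 496125/1024;  g^inv = (1024/496125) * [[3969/256, 0], [0, 125/4]]
first-kind symbols [ij,l] = (1/2)(d_i g_jl + d_j g_il - d_l g_ij): [pp,p] = E_p/2 = 35/3, [pp,q] = F_p - E_q/2 = 0, [pq,p] = E_q/2 = 0, [pq,q] = G_p/2 = -315/32, [qq,p] = F_q - G_p/2 = 315/32, [qq,q] = G_q/2 = 0
Gamma^p_ij = (G*[ij,p] - F*[ij,q])/(EG - F^2), Gamma^q_ij = (E*[ij,q] - F*[ij,p])/(EG - F^2)
Gamma_ppp = 28/75, Gamma_ppq = 0, Gamma_pqq = 63/200, Gamma_qpp = 0, Gamma_qpq = -40/63, Gamma_qqq = 0
X = (-15/4, 21/4), Y = (-5/4, -1) at the point


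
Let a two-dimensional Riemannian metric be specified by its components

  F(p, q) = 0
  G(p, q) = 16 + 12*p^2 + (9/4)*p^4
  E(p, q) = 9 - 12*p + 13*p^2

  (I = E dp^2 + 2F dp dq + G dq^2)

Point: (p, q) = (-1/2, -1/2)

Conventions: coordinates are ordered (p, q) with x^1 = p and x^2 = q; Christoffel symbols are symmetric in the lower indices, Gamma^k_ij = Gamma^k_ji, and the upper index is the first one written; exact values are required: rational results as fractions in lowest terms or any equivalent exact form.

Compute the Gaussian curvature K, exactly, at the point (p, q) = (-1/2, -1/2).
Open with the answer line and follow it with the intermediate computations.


Answer: K = -4608/186515

E = 73/4, F = 0, G = 1225/64, EG - F^2 = 89425/256 at the point
E_p = -25, E_q = 0, F_p = 0, F_q = 0, G_p = -105/8, G_q = 0
E_qq = 0, F_pq = 0, G_pp = 123/4
Using the Brioschi determinant formula for K from the metric derivatives:
M1 = [[-E_qq/2 + F_pq - G_pp/2, E_p/2, F_p - E_q/2], [F_q - G_p/2, E, F], [G_q/2, F, G]] = [[-123/8, -25/2, 0], [105/16, 73/4, 0], [0, 0, 1225/64]]; det M1 = -3891825/1024
M2 = [[0, E_q/2, G_p/2], [E_q/2, E, F], [G_p/2, F, G]] = [[0, 0, -105/16], [0, 73/4, 0], [-105/16, 0, 1225/64]]; det M2 = -804825/1024
det M1 - det M2 = -385875/128; K = -385875/128 / (89425/256)^2 = -4608/186515


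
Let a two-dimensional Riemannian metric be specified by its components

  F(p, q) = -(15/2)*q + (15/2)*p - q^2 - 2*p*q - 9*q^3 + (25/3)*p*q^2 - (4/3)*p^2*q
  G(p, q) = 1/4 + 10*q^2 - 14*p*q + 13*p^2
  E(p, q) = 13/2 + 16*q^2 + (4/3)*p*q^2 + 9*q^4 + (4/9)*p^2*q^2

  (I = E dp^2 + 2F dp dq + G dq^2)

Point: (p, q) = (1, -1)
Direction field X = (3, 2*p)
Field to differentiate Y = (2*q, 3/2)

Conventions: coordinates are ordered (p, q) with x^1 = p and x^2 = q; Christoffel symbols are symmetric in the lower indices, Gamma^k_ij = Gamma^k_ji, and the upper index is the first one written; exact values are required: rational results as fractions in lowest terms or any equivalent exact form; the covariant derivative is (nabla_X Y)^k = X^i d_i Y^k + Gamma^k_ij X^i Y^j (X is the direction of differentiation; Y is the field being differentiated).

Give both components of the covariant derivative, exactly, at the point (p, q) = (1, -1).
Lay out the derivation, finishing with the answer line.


E = 599/18, F = 104/3, G = 149/4 at the point
E_p = 20/9, E_q = -644/9, F_p = 41/2, F_q = -105/2, G_p = 40, G_q = -34
EG - F^2 = 2723/72;  g^inv = (72/2723) * [[149/4, -104/3], [-104/3, 599/18]]
first-kind symbols [ij,l] = (1/2)(d_i g_jl + d_j g_il - d_l g_ij): [pp,p] = E_p/2 = 10/9, [pp,q] = F_p - E_q/2 = 1013/18, [pq,p] = E_q/2 = -322/9, [pq,q] = G_p/2 = 20, [qq,p] = F_q - G_p/2 = -145/2, [qq,q] = G_q/2 = -17
Gamma^p_ij = (G*[ij,p] - F*[ij,q])/(EG - F^2), Gamma^q_ij = (E*[ij,q] - F*[ij,p])/(EG - F^2)
Gamma_ppp = -58924/1167, Gamma_ppq = -145876/2723, Gamma_pqq = -152013/2723, Gamma_qpp = 169802/3501, Gamma_qpq = 411664/8169, Gamma_qqq = 140228/2723
X = (3, 2), Y = (-2, 3/2) at the point

Answer: (nabla_X Y)^p = 306851/2723, (nabla_X Y)^q = -909344/8169


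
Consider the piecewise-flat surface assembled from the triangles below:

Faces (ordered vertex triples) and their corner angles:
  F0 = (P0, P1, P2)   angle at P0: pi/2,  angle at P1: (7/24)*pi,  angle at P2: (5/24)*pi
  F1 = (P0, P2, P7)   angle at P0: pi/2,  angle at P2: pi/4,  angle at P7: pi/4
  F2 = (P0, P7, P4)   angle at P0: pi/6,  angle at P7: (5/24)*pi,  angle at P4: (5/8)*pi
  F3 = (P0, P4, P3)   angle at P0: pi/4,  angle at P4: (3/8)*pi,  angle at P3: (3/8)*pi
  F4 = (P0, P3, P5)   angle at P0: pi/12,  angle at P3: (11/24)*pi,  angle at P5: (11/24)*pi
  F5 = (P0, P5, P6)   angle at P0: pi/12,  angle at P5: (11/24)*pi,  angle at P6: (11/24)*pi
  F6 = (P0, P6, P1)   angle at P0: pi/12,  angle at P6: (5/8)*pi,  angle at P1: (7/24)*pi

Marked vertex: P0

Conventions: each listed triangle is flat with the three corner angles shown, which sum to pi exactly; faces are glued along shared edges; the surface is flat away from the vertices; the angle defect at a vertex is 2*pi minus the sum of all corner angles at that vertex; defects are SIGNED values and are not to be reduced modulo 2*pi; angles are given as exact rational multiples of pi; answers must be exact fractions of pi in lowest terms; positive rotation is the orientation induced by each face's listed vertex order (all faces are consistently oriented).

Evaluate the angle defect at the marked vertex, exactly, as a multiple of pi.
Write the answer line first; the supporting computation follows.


Answer: defect(P0) = pi/3

Sum of corner angles at P0: (5/3)*pi
defect = 2*pi - (5/3)*pi


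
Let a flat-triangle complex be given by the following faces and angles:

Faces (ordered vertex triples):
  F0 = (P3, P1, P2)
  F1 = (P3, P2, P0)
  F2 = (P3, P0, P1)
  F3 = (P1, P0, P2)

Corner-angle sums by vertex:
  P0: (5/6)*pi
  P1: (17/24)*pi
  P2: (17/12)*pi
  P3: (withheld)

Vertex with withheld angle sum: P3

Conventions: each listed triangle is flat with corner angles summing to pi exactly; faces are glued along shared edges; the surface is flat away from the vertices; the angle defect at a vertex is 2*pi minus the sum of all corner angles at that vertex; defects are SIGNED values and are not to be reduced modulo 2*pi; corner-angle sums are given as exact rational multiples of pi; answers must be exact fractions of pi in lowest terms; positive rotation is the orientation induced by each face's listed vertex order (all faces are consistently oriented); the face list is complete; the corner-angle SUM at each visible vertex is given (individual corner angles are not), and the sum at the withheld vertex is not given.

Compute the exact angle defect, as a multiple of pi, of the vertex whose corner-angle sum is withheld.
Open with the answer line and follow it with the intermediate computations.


Answer: defect(P3) = (23/24)*pi

V = 4, E = 6, F = 4; chi = V - E + F = 2
Gauss-Bonnet: total defect = 2*pi*chi = 4*pi; visible defects sum to (73/24)*pi


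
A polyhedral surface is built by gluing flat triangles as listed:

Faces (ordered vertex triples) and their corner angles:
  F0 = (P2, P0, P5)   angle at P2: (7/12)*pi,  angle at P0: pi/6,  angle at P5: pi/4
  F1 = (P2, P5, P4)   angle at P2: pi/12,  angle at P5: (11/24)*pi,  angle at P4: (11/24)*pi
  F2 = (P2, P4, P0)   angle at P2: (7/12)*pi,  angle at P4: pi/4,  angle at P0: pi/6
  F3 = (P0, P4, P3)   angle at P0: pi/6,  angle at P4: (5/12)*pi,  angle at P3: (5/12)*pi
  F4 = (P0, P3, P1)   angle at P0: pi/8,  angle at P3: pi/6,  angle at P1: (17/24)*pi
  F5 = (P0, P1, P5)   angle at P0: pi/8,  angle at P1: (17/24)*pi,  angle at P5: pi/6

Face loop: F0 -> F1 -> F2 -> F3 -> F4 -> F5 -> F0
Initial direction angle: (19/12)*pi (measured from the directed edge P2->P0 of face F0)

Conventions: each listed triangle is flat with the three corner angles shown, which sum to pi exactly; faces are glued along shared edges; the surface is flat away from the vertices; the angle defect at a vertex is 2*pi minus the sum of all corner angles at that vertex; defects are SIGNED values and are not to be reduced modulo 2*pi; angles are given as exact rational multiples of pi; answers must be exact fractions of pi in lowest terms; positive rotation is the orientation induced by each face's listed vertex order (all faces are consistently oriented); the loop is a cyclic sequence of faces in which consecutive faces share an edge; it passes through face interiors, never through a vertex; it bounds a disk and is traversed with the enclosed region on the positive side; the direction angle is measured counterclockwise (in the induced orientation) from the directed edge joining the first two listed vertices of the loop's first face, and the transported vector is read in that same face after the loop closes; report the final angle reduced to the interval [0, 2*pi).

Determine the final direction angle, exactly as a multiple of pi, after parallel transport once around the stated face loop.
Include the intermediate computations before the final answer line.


enclosed vertex P0: corner angles sum to (3/4)*pi, defect = 2*pi - (3/4)*pi = (5/4)*pi
enclosed vertex P2: corner angles sum to (5/4)*pi, defect = 2*pi - (5/4)*pi = (3/4)*pi
final direction = starting direction + enclosed defect total, reduced mod 2*pi (induced orientation)
final angle = (19/12)*pi + 2*pi = (19/12)*pi (mod 2*pi)

Answer: final direction angle = (19/12)*pi
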